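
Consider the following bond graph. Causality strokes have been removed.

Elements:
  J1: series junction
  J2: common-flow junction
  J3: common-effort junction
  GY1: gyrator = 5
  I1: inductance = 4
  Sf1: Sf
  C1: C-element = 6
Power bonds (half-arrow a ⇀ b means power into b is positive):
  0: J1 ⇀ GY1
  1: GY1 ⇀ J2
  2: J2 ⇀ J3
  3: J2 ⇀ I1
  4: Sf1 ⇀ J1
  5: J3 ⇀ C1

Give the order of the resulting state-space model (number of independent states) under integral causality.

bond 4 stroke→Sf1  (Sf1 fixes flow; stroke at Sf1)
bond 0 stroke→J1  (J1: bond 4 brought flow, rest push out)
bond 1 stroke→J2  (GY1: gyrator matches bond 0)
bond 3 stroke→I1  (I1 outputs flow p/I1)
bond 2 stroke→J2  (common-f at J2 fixed by 3)
bond 5 stroke→J3  (J3: last free bond brings effort in)

2  (C1, I1 all integral)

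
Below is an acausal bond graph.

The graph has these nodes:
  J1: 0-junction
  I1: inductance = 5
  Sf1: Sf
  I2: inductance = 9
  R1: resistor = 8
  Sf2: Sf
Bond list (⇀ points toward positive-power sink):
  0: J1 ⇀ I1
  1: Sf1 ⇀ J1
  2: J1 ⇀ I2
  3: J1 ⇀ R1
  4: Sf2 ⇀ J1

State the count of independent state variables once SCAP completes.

β1 stroke at Sf1  (source Sf1 imposes f)
β4 stroke at Sf2  (source Sf2 imposes f)
β0 stroke at I1  (I1: I, integral causality)
β2 stroke at I2  (I2 outputs flow p/I2)
β3 stroke at J1  (closing 0-jn rule on J1)

2  (I1, I2 all integral)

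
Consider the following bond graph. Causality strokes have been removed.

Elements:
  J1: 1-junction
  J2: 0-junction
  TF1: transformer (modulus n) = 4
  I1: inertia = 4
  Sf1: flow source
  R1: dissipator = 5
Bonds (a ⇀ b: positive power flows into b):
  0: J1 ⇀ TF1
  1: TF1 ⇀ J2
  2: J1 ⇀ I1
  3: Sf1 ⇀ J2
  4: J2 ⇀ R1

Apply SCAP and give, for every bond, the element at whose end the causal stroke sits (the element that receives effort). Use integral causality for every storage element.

β3 stroke→Sf1  (source Sf1 imposes f)
β2 stroke→I1  (I1: I, integral causality)
β0 stroke→J1  (common-f at J1 fixed by 2)
β1 stroke→TF1  (TF1: transformer flips bond 0)
β4 stroke→J2  (closing 0-jn rule on J2)

bond 0 stroke at J1
bond 1 stroke at TF1
bond 2 stroke at I1
bond 3 stroke at Sf1
bond 4 stroke at J2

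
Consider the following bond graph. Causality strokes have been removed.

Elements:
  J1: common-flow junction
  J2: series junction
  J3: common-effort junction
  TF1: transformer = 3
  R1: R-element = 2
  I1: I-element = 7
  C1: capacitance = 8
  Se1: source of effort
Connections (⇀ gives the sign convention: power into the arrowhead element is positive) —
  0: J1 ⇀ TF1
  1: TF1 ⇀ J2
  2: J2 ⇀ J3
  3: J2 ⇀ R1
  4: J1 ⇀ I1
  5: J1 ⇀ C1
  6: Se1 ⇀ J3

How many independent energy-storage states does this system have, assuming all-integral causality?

#6 →J3  (Se1: effort source, stroke at far end)
#2 →J2  (J3: bond 6 brought effort, rest push out)
#4 →I1  (I1 outputs flow p/I1)
#0 →J1  (J1: bond 4 brought flow, rest push out)
#5 →J1  (J1 flow already set via bond 4)
#1 →TF1  (TF1: transformer flips bond 0)
#3 →J2  (J2: bond 1 brought flow, rest push out)

2  (C1, I1 all integral)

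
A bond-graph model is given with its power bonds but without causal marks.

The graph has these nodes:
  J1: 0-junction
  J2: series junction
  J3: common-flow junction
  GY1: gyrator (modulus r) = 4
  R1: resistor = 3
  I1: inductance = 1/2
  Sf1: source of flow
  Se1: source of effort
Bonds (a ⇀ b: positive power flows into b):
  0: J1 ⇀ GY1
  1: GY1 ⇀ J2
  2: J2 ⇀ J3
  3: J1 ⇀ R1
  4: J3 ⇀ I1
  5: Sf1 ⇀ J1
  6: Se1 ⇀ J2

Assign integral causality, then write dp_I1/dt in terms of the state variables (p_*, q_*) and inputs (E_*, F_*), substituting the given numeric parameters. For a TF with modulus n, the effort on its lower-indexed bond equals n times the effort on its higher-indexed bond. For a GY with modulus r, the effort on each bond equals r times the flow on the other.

β5 stroke→Sf1  (Sf1 fixes flow; stroke at Sf1)
β6 stroke→J2  (Se1 (Se) sets effort on bond)
β4 stroke→I1  (I1 outputs flow p/I1)
β2 stroke→J3  (common-f at J3 fixed by 4)
β1 stroke→J2  (J2 flow already set via bond 2)
β0 stroke→J1  (through GY1, causality inverts; strokes same side of GY1)
β3 stroke→R1  (0-jn J1 has e-setter on 0)

dp_I1/dt = E_Se1 + 4*F_Sf1 - 32*p_I1/3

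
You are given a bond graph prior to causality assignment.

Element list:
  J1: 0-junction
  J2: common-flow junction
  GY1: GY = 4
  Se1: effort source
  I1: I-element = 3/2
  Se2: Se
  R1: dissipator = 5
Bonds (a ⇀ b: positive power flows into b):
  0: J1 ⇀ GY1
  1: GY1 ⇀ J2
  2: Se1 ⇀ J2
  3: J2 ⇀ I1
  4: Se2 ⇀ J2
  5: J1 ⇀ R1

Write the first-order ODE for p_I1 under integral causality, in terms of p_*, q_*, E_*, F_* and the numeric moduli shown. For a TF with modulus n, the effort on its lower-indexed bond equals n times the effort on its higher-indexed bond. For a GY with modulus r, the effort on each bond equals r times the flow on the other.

β2 |J2  (Se1: effort source, stroke at far end)
β4 |J2  (Se2: effort source, stroke at far end)
β3 |I1  (I1 integral (f out))
β1 |J2  (1-jn J2 has f-setter on 3)
β0 |J1  (GY GY1: same side as bond 1)
β5 |R1  (J1: bond 0 brought effort, rest push out)

dp_I1/dt = E_Se1 + E_Se2 - 32*p_I1/15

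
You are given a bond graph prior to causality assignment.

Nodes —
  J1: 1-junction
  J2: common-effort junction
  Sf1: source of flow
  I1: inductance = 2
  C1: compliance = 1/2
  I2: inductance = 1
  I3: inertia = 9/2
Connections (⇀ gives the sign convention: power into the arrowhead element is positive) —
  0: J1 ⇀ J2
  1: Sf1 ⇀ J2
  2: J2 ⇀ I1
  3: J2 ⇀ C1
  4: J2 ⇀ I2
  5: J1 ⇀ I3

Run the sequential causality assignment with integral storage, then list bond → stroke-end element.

#0 |J1
#1 |Sf1
#2 |I1
#3 |J2
#4 |I2
#5 |I3

β1 stroke→Sf1  (Sf1: flow source, stroke at near end)
β2 stroke→I1  (I1 integral (f out))
β3 stroke→J2  (C1 integral (e out))
β0 stroke→J1  (J2: bond 3 brought effort, rest push out)
β4 stroke→I2  (0-jn J2 has e-setter on 3)
β5 stroke→I3  (J1: last free bond brings flow in)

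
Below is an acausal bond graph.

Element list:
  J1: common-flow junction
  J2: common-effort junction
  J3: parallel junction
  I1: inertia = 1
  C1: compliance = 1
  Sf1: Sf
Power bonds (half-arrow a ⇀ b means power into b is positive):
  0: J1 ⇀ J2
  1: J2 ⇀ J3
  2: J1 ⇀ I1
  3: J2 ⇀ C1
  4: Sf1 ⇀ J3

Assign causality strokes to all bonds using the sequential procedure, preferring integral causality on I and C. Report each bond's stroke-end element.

#4 |Sf1  (Sf1: flow source, stroke at near end)
#1 |J3  (J3: last free bond brings effort in)
#2 |I1  (I1 outputs flow p/I1)
#0 |J1  (common-f at J1 fixed by 2)
#3 |J2  (J2 needs exactly one e-in)

β0 →J1
β1 →J3
β2 →I1
β3 →J2
β4 →Sf1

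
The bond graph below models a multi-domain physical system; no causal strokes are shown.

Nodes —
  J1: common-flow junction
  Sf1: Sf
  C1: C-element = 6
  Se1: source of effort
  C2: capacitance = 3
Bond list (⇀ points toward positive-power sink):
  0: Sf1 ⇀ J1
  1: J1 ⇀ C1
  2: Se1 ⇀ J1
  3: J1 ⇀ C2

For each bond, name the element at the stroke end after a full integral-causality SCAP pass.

#0 stroke→Sf1
#1 stroke→J1
#2 stroke→J1
#3 stroke→J1

bond 0 stroke→Sf1  (Sf1 fixes flow; stroke at Sf1)
bond 2 stroke→J1  (Se1 (Se) sets effort on bond)
bond 1 stroke→J1  (1-jn J1 has f-setter on 0)
bond 3 stroke→J1  (1-jn J1 has f-setter on 0)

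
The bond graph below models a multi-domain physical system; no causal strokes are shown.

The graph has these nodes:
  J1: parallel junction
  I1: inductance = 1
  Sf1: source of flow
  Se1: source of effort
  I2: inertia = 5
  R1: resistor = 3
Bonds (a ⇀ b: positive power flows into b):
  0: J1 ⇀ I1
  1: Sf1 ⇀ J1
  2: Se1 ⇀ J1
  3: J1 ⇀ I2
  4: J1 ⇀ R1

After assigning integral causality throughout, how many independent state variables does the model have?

2  (I1, I2 all integral)

#1 →Sf1  (Sf1 (Sf) sets flow on bond)
#2 →J1  (Se1 (Se) sets effort on bond)
#0 →I1  (0-jn J1 has e-setter on 2)
#3 →I2  (J1 effort already set via bond 2)
#4 →R1  (0-jn J1 has e-setter on 2)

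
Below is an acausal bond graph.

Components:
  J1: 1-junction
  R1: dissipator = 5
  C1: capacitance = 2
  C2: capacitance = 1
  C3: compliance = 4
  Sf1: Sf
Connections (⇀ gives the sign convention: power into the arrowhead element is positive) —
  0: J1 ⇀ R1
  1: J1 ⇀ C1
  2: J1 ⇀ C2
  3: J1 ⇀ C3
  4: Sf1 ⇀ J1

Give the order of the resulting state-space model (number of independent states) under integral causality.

#4 stroke→Sf1  (source Sf1 imposes f)
#0 stroke→J1  (J1 flow already set via bond 4)
#1 stroke→J1  (J1 flow already set via bond 4)
#2 stroke→J1  (J1: bond 4 brought flow, rest push out)
#3 stroke→J1  (common-f at J1 fixed by 4)

3  (C1, C2, C3 all integral)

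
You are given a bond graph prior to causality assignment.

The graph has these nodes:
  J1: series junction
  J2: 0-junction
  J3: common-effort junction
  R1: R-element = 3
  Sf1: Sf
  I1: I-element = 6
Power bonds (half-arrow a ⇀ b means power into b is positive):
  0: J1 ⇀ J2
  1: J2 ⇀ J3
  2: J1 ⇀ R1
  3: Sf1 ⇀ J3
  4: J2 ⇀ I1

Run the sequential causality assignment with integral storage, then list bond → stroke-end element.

#0 stroke→J2
#1 stroke→J3
#2 stroke→J1
#3 stroke→Sf1
#4 stroke→I1

#3 |Sf1  (Sf1: flow source, stroke at near end)
#1 |J3  (J3 needs exactly one e-in)
#4 |I1  (I1 integral (f out))
#0 |J2  (only one effort-in slot at J2)
#2 |J1  (J1: bond 0 brought flow, rest push out)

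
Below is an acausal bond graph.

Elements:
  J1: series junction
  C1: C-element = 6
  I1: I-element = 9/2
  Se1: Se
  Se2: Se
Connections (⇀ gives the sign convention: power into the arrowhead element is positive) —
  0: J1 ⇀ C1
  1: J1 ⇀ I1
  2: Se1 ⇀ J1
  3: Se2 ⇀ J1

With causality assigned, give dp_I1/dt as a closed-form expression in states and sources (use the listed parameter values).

dp_I1/dt = E_Se1 + E_Se2 - q_C1/6

bond 2 stroke→J1  (Se1 (Se) sets effort on bond)
bond 3 stroke→J1  (Se2: effort source, stroke at far end)
bond 0 stroke→J1  (C1: C, integral causality)
bond 1 stroke→I1  (closing 1-jn rule on J1)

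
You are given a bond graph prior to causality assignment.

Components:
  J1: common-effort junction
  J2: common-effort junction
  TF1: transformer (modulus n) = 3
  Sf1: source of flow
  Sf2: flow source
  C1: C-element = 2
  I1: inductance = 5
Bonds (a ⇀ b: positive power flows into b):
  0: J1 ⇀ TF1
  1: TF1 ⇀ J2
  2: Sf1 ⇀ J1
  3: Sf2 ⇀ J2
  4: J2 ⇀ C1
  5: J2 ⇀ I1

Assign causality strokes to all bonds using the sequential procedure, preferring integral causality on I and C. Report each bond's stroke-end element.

#0 stroke→J1
#1 stroke→TF1
#2 stroke→Sf1
#3 stroke→Sf2
#4 stroke→J2
#5 stroke→I1

β2 stroke at Sf1  (Sf1 fixes flow; stroke at Sf1)
β3 stroke at Sf2  (Sf2 (Sf) sets flow on bond)
β0 stroke at J1  (J1 needs exactly one e-in)
β1 stroke at TF1  (through TF1, causality passes straight; one stroke at TF1)
β4 stroke at J2  (C1 integral (e out))
β5 stroke at I1  (J2 effort already set via bond 4)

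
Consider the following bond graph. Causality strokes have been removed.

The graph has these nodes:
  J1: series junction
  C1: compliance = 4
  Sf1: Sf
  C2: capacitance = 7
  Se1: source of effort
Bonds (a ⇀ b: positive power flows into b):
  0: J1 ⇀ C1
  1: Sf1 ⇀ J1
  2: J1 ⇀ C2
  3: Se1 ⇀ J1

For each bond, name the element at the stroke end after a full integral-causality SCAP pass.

#1 stroke→Sf1  (Sf1 fixes flow; stroke at Sf1)
#3 stroke→J1  (Se1 (Se) sets effort on bond)
#0 stroke→J1  (J1: bond 1 brought flow, rest push out)
#2 stroke→J1  (common-f at J1 fixed by 1)

#0 stroke→J1
#1 stroke→Sf1
#2 stroke→J1
#3 stroke→J1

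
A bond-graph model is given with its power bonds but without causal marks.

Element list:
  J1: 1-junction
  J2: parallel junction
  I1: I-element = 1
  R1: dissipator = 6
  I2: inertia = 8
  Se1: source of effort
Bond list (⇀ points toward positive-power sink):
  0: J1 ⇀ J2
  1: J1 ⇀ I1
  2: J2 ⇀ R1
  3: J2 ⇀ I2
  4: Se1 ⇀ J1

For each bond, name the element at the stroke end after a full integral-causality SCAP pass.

bond 4 stroke at J1  (Se1 (Se) sets effort on bond)
bond 1 stroke at I1  (I1: I, integral causality)
bond 0 stroke at J1  (J1 flow already set via bond 1)
bond 3 stroke at I2  (I2 integral (f out))
bond 2 stroke at J2  (J2 needs exactly one e-in)

#0 stroke at J1
#1 stroke at I1
#2 stroke at J2
#3 stroke at I2
#4 stroke at J1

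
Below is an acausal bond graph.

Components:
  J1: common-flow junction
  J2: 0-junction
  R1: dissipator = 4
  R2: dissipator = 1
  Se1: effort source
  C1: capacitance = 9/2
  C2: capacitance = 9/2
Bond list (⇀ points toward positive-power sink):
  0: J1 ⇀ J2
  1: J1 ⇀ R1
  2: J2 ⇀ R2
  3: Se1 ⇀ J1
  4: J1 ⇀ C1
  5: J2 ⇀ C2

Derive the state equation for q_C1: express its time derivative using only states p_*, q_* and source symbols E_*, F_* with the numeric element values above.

dq_C1/dt = E_Se1/4 - q_C1/18 - q_C2/18

#3 stroke at J1  (source Se1 imposes e)
#4 stroke at J1  (C1 integral (e out))
#5 stroke at J2  (C2 outputs effort q/C2)
#0 stroke at J1  (J2 effort already set via bond 5)
#2 stroke at R2  (J2: bond 5 brought effort, rest push out)
#1 stroke at R1  (closing 1-jn rule on J1)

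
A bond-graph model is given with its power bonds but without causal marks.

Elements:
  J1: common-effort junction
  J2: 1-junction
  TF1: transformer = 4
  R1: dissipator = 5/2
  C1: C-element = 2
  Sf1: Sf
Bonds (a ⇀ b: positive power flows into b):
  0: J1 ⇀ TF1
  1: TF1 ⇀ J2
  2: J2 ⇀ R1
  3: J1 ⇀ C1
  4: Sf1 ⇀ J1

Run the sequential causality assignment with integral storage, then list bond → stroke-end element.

β4 stroke at Sf1  (Sf1 (Sf) sets flow on bond)
β3 stroke at J1  (prefer integral on C1)
β0 stroke at TF1  (common-e at J1 fixed by 3)
β1 stroke at J2  (TF1 one-in-one-out from 0)
β2 stroke at R1  (only one flow-in slot at J2)

b0 stroke→TF1
b1 stroke→J2
b2 stroke→R1
b3 stroke→J1
b4 stroke→Sf1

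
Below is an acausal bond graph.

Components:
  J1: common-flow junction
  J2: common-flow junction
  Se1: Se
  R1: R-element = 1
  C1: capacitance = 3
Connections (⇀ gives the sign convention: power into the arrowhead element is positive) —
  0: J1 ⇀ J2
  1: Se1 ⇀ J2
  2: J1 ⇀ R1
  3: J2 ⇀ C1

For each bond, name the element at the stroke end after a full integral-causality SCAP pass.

b1 stroke at J2  (Se1 (Se) sets effort on bond)
b3 stroke at J2  (C1: C, integral causality)
b0 stroke at J1  (only one flow-in slot at J2)
b2 stroke at R1  (J1: last free bond brings flow in)

#0 stroke→J1
#1 stroke→J2
#2 stroke→R1
#3 stroke→J2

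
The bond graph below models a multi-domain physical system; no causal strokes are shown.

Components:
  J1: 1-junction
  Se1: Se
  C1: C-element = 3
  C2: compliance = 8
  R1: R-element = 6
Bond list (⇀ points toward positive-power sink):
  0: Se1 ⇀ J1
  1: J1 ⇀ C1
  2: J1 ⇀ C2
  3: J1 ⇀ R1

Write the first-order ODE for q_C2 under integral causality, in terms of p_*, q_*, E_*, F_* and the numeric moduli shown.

dq_C2/dt = E_Se1/6 - q_C1/18 - q_C2/48

β0 stroke→J1  (Se1: effort source, stroke at far end)
β1 stroke→J1  (C1 integral (e out))
β2 stroke→J1  (C2: C, integral causality)
β3 stroke→R1  (J1: last free bond brings flow in)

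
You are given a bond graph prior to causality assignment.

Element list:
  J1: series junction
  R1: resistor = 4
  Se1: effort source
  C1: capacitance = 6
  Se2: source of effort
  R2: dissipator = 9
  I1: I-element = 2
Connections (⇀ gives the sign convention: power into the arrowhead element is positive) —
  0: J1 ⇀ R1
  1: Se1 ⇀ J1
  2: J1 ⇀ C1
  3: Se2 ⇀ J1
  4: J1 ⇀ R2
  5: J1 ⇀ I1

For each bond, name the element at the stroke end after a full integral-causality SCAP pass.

b1 →J1  (Se1 (Se) sets effort on bond)
b3 →J1  (source Se2 imposes e)
b2 →J1  (prefer integral on C1)
b5 →I1  (I1: I, integral causality)
b0 →J1  (1-jn J1 has f-setter on 5)
b4 →J1  (1-jn J1 has f-setter on 5)

b0 |J1
b1 |J1
b2 |J1
b3 |J1
b4 |J1
b5 |I1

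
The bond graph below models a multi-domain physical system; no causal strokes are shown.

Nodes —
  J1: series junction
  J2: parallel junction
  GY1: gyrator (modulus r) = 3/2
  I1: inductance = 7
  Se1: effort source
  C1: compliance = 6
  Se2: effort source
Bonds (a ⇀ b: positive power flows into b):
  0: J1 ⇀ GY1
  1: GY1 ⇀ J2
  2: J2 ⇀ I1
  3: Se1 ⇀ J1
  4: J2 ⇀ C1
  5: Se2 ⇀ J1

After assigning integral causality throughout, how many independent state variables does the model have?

2  (C1, I1 all integral)

bond 3 →J1  (source Se1 imposes e)
bond 5 →J1  (Se2 (Se) sets effort on bond)
bond 0 →GY1  (only one flow-in slot at J1)
bond 1 →GY1  (through GY1, causality inverts; strokes same side of GY1)
bond 2 →I1  (prefer integral on I1)
bond 4 →J2  (closing 0-jn rule on J2)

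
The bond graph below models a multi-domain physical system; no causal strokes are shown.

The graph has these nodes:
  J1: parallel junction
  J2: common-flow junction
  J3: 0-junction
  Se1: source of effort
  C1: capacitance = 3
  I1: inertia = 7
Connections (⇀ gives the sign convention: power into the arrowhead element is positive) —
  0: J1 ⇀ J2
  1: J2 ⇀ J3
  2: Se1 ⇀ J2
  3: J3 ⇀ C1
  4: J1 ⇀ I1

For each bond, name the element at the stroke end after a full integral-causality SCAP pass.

#0 →J1
#1 →J2
#2 →J2
#3 →J3
#4 →I1

b2 stroke→J2  (Se1 (Se) sets effort on bond)
b3 stroke→J3  (C1: C, integral causality)
b1 stroke→J2  (0-jn J3 has e-setter on 3)
b0 stroke→J1  (J2 needs exactly one f-in)
b4 stroke→I1  (common-e at J1 fixed by 0)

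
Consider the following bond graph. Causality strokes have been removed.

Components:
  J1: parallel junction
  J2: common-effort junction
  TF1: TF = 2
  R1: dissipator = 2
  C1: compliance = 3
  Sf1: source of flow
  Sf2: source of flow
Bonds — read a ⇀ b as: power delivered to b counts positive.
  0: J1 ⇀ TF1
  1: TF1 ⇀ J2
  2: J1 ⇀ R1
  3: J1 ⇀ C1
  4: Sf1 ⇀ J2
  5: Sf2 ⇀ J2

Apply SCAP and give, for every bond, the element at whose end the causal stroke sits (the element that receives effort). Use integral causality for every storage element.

b0 →TF1
b1 →J2
b2 →R1
b3 →J1
b4 →Sf1
b5 →Sf2

#4 stroke→Sf1  (Sf1 fixes flow; stroke at Sf1)
#5 stroke→Sf2  (source Sf2 imposes f)
#1 stroke→J2  (only one effort-in slot at J2)
#0 stroke→TF1  (TF1: transformer flips bond 1)
#3 stroke→J1  (C1: C, integral causality)
#2 stroke→R1  (0-jn J1 has e-setter on 3)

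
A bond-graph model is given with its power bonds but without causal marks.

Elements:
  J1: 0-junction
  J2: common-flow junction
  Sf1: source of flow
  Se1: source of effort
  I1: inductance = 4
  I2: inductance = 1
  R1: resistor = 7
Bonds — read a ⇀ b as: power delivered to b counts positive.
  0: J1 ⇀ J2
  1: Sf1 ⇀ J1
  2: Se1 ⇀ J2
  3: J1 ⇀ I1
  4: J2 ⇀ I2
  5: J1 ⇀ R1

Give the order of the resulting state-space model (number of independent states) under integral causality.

b1 stroke→Sf1  (Sf1: flow source, stroke at near end)
b2 stroke→J2  (Se1 fixes effort; stroke away)
b3 stroke→I1  (I1 outputs flow p/I1)
b4 stroke→I2  (I2 integral (f out))
b0 stroke→J2  (J2: bond 4 brought flow, rest push out)
b5 stroke→J1  (J1: last free bond brings effort in)

2  (I1, I2 all integral)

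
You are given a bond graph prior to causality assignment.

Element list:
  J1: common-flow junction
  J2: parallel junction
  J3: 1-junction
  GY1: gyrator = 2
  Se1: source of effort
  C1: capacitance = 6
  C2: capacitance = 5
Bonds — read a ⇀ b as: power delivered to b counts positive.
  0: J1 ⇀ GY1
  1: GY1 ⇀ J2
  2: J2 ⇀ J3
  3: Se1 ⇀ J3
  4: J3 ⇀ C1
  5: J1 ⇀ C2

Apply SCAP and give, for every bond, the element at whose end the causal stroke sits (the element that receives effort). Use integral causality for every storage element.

β0 →GY1
β1 →GY1
β2 →J2
β3 →J3
β4 →J3
β5 →J1

bond 3 →J3  (Se1 fixes effort; stroke away)
bond 4 →J3  (C1 outputs effort q/C1)
bond 2 →J2  (only one flow-in slot at J3)
bond 1 →GY1  (J2 effort already set via bond 2)
bond 0 →GY1  (GY1 both-in/both-out from 1)
bond 5 →J1  (J1 flow already set via bond 0)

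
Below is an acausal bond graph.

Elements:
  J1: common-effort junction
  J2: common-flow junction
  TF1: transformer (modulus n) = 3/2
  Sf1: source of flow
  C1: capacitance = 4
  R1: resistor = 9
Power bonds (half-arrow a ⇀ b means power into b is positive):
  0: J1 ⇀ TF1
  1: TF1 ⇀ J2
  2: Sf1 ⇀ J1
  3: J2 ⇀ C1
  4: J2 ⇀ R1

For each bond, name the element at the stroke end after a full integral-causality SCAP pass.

β0 →J1
β1 →TF1
β2 →Sf1
β3 →J2
β4 →J2

b2 stroke→Sf1  (Sf1 fixes flow; stroke at Sf1)
b0 stroke→J1  (J1 needs exactly one e-in)
b1 stroke→TF1  (TF1 one-in-one-out from 0)
b3 stroke→J2  (common-f at J2 fixed by 1)
b4 stroke→J2  (common-f at J2 fixed by 1)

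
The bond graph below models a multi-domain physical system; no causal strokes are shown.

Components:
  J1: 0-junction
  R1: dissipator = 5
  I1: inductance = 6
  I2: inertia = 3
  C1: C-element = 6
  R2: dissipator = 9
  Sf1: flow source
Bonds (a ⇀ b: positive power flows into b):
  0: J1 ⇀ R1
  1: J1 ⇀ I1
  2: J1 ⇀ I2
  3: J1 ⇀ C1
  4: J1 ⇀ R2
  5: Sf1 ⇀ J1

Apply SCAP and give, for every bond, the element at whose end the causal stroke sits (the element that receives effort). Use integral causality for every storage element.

b5 →Sf1  (Sf1: flow source, stroke at near end)
b1 →I1  (I1 outputs flow p/I1)
b2 →I2  (I2 outputs flow p/I2)
b3 →J1  (prefer integral on C1)
b0 →R1  (J1: bond 3 brought effort, rest push out)
b4 →R2  (J1: bond 3 brought effort, rest push out)

β0 stroke at R1
β1 stroke at I1
β2 stroke at I2
β3 stroke at J1
β4 stroke at R2
β5 stroke at Sf1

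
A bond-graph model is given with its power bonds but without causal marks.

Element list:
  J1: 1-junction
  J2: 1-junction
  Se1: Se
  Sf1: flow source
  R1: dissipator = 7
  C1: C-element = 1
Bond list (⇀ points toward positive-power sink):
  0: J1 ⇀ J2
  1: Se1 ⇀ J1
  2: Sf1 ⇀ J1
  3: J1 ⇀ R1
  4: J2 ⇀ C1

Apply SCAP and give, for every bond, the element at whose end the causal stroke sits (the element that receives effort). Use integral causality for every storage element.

β0 →J1
β1 →J1
β2 →Sf1
β3 →J1
β4 →J2

b1 stroke at J1  (Se1 (Se) sets effort on bond)
b2 stroke at Sf1  (Sf1 fixes flow; stroke at Sf1)
b0 stroke at J1  (J1 flow already set via bond 2)
b3 stroke at J1  (J1: bond 2 brought flow, rest push out)
b4 stroke at J2  (common-f at J2 fixed by 0)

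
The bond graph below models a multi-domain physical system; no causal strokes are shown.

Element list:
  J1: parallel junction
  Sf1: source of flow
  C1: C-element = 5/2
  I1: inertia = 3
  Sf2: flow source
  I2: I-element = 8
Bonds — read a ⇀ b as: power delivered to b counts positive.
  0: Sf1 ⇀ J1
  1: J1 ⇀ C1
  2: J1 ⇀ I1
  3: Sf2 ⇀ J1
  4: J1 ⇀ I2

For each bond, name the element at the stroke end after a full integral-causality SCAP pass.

bond 0 stroke→Sf1  (Sf1 (Sf) sets flow on bond)
bond 3 stroke→Sf2  (Sf2: flow source, stroke at near end)
bond 1 stroke→J1  (C1: C, integral causality)
bond 2 stroke→I1  (common-e at J1 fixed by 1)
bond 4 stroke→I2  (0-jn J1 has e-setter on 1)

b0 stroke at Sf1
b1 stroke at J1
b2 stroke at I1
b3 stroke at Sf2
b4 stroke at I2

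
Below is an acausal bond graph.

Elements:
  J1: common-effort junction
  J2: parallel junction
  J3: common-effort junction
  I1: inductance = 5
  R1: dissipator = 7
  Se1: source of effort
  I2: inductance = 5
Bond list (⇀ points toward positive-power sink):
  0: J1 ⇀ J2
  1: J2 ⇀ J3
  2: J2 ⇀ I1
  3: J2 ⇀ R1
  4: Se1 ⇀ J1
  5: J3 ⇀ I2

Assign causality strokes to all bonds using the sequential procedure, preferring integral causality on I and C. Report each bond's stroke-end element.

β4 |J1  (source Se1 imposes e)
β0 |J2  (0-jn J1 has e-setter on 4)
β1 |J3  (J2 effort already set via bond 0)
β2 |I1  (common-e at J2 fixed by 0)
β3 |R1  (common-e at J2 fixed by 0)
β5 |I2  (0-jn J3 has e-setter on 1)

bond 0 stroke→J2
bond 1 stroke→J3
bond 2 stroke→I1
bond 3 stroke→R1
bond 4 stroke→J1
bond 5 stroke→I2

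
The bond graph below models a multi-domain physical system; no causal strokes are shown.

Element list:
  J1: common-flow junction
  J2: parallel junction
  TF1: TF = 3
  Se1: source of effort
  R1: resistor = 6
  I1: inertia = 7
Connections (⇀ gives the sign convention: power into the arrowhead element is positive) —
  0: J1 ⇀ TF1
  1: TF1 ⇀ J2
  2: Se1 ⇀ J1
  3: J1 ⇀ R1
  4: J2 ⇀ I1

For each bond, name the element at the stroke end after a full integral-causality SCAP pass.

bond 2 →J1  (Se1 fixes effort; stroke away)
bond 4 →I1  (I1: I, integral causality)
bond 1 →J2  (J2 needs exactly one e-in)
bond 0 →TF1  (through TF1, causality passes straight; one stroke at TF1)
bond 3 →J1  (1-jn J1 has f-setter on 0)

#0 stroke→TF1
#1 stroke→J2
#2 stroke→J1
#3 stroke→J1
#4 stroke→I1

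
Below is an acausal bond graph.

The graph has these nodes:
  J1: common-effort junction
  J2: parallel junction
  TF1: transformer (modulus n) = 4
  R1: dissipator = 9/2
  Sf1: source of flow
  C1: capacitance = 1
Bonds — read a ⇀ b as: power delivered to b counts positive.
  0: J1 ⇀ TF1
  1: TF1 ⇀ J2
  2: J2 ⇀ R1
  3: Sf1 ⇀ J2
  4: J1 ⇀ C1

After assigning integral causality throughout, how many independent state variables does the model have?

β3 stroke at Sf1  (source Sf1 imposes f)
β4 stroke at J1  (C1 integral (e out))
β0 stroke at TF1  (0-jn J1 has e-setter on 4)
β1 stroke at J2  (TF1 one-in-one-out from 0)
β2 stroke at R1  (0-jn J2 has e-setter on 1)

1  (C1 all integral)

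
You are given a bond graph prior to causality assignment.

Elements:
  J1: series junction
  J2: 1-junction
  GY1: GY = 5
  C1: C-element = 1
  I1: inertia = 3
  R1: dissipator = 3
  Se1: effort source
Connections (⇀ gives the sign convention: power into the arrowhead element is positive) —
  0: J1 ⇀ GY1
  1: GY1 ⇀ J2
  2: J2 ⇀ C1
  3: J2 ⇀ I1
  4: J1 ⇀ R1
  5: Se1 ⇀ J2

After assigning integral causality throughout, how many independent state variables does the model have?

2  (C1, I1 all integral)

b5 stroke at J2  (Se1 fixes effort; stroke away)
b2 stroke at J2  (C1: C, integral causality)
b3 stroke at I1  (I1 outputs flow p/I1)
b1 stroke at J2  (J2: bond 3 brought flow, rest push out)
b0 stroke at J1  (GY GY1: same side as bond 1)
b4 stroke at R1  (J1: last free bond brings flow in)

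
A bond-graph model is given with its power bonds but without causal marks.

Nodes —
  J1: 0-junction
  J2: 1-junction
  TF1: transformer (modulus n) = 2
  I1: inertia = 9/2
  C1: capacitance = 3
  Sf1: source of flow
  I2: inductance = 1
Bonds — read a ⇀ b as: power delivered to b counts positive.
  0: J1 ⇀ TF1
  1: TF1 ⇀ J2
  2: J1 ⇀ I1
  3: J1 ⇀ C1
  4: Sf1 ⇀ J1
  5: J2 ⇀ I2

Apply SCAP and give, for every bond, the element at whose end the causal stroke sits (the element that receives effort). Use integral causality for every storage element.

bond 4 stroke→Sf1  (Sf1 (Sf) sets flow on bond)
bond 2 stroke→I1  (I1: I, integral causality)
bond 3 stroke→J1  (prefer integral on C1)
bond 0 stroke→TF1  (J1: bond 3 brought effort, rest push out)
bond 1 stroke→J2  (TF TF1: opposite of bond 0)
bond 5 stroke→I2  (closing 1-jn rule on J2)

β0 stroke at TF1
β1 stroke at J2
β2 stroke at I1
β3 stroke at J1
β4 stroke at Sf1
β5 stroke at I2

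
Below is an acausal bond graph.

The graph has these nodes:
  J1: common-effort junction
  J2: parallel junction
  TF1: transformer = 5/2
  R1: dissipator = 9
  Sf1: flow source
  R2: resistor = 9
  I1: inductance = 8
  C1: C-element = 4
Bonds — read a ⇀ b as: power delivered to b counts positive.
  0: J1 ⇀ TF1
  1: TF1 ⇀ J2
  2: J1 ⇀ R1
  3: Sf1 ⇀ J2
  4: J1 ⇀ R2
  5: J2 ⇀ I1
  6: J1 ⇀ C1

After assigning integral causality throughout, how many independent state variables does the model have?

bond 3 |Sf1  (source Sf1 imposes f)
bond 5 |I1  (I1: I, integral causality)
bond 1 |J2  (J2 needs exactly one e-in)
bond 0 |TF1  (TF1: transformer flips bond 1)
bond 6 |J1  (C1 integral (e out))
bond 2 |R1  (J1: bond 6 brought effort, rest push out)
bond 4 |R2  (J1: bond 6 brought effort, rest push out)

2  (C1, I1 all integral)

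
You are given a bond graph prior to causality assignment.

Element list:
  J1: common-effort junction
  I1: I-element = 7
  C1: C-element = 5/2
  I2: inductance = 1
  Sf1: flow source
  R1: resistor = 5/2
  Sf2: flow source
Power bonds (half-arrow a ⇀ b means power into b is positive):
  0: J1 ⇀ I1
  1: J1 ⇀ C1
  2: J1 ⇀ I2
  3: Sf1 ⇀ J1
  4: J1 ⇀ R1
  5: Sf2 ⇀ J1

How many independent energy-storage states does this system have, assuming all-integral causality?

bond 3 |Sf1  (source Sf1 imposes f)
bond 5 |Sf2  (Sf2 (Sf) sets flow on bond)
bond 0 |I1  (I1 integral (f out))
bond 1 |J1  (C1 outputs effort q/C1)
bond 2 |I2  (0-jn J1 has e-setter on 1)
bond 4 |R1  (J1 effort already set via bond 1)

3  (C1, I1, I2 all integral)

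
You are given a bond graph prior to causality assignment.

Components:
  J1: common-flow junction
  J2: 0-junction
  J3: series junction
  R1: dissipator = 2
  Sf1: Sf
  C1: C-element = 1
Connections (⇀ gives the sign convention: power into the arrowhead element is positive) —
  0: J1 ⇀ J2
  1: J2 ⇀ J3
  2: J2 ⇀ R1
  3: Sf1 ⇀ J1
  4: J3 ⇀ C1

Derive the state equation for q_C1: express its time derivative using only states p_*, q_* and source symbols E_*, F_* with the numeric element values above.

dq_C1/dt = F_Sf1 - q_C1/2

#3 stroke→Sf1  (Sf1: flow source, stroke at near end)
#0 stroke→J1  (common-f at J1 fixed by 3)
#4 stroke→J3  (C1 outputs effort q/C1)
#1 stroke→J2  (J3: last free bond brings flow in)
#2 stroke→R1  (0-jn J2 has e-setter on 1)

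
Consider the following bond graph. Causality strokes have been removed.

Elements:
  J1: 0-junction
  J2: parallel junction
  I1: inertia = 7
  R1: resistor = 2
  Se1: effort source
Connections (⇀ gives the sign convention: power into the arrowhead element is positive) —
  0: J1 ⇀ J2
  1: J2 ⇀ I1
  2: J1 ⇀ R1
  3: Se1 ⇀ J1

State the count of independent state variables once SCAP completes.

β3 stroke→J1  (source Se1 imposes e)
β0 stroke→J2  (common-e at J1 fixed by 3)
β2 stroke→R1  (0-jn J1 has e-setter on 3)
β1 stroke→I1  (0-jn J2 has e-setter on 0)

1  (I1 all integral)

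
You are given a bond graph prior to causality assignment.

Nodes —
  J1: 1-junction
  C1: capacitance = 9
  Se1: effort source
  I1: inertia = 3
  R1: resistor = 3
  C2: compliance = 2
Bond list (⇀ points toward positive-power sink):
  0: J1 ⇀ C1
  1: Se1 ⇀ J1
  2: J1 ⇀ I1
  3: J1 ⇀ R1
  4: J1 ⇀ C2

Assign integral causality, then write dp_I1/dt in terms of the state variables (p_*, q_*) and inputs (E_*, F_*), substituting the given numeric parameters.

dp_I1/dt = E_Se1 - p_I1 - q_C1/9 - q_C2/2

β1 stroke at J1  (source Se1 imposes e)
β0 stroke at J1  (C1 outputs effort q/C1)
β2 stroke at I1  (I1 integral (f out))
β3 stroke at J1  (1-jn J1 has f-setter on 2)
β4 stroke at J1  (J1: bond 2 brought flow, rest push out)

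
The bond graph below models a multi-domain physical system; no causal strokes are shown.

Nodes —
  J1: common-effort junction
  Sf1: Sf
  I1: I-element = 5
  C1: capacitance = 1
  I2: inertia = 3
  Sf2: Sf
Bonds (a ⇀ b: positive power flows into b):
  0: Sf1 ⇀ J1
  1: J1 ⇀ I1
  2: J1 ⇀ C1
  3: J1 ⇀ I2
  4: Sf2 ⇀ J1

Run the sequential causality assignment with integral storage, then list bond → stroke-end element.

b0 →Sf1
b1 →I1
b2 →J1
b3 →I2
b4 →Sf2

β0 stroke→Sf1  (source Sf1 imposes f)
β4 stroke→Sf2  (Sf2 (Sf) sets flow on bond)
β1 stroke→I1  (prefer integral on I1)
β2 stroke→J1  (C1 outputs effort q/C1)
β3 stroke→I2  (J1: bond 2 brought effort, rest push out)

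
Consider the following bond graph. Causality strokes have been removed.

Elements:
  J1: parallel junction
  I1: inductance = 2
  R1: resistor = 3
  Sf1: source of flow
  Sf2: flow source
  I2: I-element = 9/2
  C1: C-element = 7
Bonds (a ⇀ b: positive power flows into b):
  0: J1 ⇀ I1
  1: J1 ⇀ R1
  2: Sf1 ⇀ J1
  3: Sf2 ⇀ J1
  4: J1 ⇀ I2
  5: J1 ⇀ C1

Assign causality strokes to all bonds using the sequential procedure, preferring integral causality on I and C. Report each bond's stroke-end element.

#2 stroke→Sf1  (Sf1 fixes flow; stroke at Sf1)
#3 stroke→Sf2  (source Sf2 imposes f)
#0 stroke→I1  (I1 integral (f out))
#4 stroke→I2  (I2: I, integral causality)
#5 stroke→J1  (C1 outputs effort q/C1)
#1 stroke→R1  (J1: bond 5 brought effort, rest push out)

β0 stroke at I1
β1 stroke at R1
β2 stroke at Sf1
β3 stroke at Sf2
β4 stroke at I2
β5 stroke at J1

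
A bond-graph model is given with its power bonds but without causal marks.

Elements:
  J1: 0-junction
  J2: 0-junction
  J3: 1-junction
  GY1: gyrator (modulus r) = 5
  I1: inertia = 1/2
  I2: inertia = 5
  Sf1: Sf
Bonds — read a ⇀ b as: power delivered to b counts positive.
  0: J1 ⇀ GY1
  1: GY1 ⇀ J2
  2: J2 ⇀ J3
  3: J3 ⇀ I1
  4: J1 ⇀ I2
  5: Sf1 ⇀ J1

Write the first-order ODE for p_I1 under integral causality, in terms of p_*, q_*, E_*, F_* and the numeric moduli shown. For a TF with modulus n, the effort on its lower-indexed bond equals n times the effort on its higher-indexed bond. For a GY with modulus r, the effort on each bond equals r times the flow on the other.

#5 stroke→Sf1  (Sf1 fixes flow; stroke at Sf1)
#3 stroke→I1  (I1 integral (f out))
#2 stroke→J3  (1-jn J3 has f-setter on 3)
#1 stroke→J2  (closing 0-jn rule on J2)
#0 stroke→J1  (GY GY1: same side as bond 1)
#4 stroke→I2  (common-e at J1 fixed by 0)

dp_I1/dt = 5*F_Sf1 - p_I2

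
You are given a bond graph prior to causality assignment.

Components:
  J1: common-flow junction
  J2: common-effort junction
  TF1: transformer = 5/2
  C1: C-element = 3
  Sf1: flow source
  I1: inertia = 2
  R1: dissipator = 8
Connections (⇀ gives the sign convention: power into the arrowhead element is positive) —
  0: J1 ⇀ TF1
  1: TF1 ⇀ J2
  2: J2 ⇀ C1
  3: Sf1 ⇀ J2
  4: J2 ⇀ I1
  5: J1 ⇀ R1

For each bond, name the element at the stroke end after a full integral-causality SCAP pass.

#0 |J1
#1 |TF1
#2 |J2
#3 |Sf1
#4 |I1
#5 |R1

bond 3 |Sf1  (Sf1 (Sf) sets flow on bond)
bond 2 |J2  (prefer integral on C1)
bond 1 |TF1  (J2: bond 2 brought effort, rest push out)
bond 4 |I1  (common-e at J2 fixed by 2)
bond 0 |J1  (through TF1, causality passes straight; one stroke at TF1)
bond 5 |R1  (J1 needs exactly one f-in)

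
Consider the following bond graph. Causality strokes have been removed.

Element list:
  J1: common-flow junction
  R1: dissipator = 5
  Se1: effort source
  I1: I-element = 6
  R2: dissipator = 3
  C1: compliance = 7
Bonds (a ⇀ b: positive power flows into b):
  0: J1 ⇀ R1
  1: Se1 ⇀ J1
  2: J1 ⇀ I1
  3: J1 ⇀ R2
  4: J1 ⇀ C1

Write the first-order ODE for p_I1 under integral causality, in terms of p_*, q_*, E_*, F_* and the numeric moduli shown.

dp_I1/dt = E_Se1 - 4*p_I1/3 - q_C1/7

#1 →J1  (Se1: effort source, stroke at far end)
#2 →I1  (I1 outputs flow p/I1)
#0 →J1  (J1: bond 2 brought flow, rest push out)
#3 →J1  (common-f at J1 fixed by 2)
#4 →J1  (1-jn J1 has f-setter on 2)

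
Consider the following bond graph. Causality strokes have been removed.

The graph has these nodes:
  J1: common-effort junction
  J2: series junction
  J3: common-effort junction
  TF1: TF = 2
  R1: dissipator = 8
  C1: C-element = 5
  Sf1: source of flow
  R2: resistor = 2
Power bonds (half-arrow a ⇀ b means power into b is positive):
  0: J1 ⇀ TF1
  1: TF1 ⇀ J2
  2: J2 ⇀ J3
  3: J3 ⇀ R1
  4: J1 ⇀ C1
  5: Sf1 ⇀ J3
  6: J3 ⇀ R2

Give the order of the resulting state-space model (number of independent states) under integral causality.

1  (C1 all integral)

β5 →Sf1  (source Sf1 imposes f)
β4 →J1  (prefer integral on C1)
β0 →TF1  (J1 effort already set via bond 4)
β1 →J2  (TF TF1: opposite of bond 0)
β2 →J3  (only one flow-in slot at J2)
β3 →R1  (common-e at J3 fixed by 2)
β6 →R2  (common-e at J3 fixed by 2)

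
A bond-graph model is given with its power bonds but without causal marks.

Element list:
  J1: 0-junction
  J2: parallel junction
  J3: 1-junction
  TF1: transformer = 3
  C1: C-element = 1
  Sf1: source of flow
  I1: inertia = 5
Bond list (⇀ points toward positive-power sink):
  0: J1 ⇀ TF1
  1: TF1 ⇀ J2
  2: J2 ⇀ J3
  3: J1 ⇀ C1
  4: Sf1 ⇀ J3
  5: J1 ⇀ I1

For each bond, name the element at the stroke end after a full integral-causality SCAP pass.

#4 stroke→Sf1  (Sf1 fixes flow; stroke at Sf1)
#2 stroke→J3  (common-f at J3 fixed by 4)
#1 stroke→J2  (closing 0-jn rule on J2)
#0 stroke→TF1  (through TF1, causality passes straight; one stroke at TF1)
#3 stroke→J1  (prefer integral on C1)
#5 stroke→I1  (common-e at J1 fixed by 3)

b0 stroke at TF1
b1 stroke at J2
b2 stroke at J3
b3 stroke at J1
b4 stroke at Sf1
b5 stroke at I1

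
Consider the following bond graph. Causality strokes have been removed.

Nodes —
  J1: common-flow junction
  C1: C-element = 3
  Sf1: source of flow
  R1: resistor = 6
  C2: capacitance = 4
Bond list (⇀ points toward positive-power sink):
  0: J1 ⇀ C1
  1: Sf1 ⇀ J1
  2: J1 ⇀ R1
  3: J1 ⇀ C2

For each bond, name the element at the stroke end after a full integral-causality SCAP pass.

b1 stroke→Sf1  (Sf1 fixes flow; stroke at Sf1)
b0 stroke→J1  (J1: bond 1 brought flow, rest push out)
b2 stroke→J1  (J1 flow already set via bond 1)
b3 stroke→J1  (J1 flow already set via bond 1)

β0 →J1
β1 →Sf1
β2 →J1
β3 →J1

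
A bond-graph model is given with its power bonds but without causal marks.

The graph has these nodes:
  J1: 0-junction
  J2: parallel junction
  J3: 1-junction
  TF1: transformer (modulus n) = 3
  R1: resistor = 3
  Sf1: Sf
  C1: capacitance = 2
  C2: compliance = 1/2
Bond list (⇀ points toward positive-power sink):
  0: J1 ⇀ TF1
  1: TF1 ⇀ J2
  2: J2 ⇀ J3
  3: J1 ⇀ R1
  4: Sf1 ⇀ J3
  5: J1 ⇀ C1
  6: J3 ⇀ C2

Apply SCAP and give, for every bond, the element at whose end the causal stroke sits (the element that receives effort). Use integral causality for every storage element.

b0 stroke at TF1
b1 stroke at J2
b2 stroke at J3
b3 stroke at R1
b4 stroke at Sf1
b5 stroke at J1
b6 stroke at J3

β4 →Sf1  (Sf1 (Sf) sets flow on bond)
β2 →J3  (common-f at J3 fixed by 4)
β6 →J3  (J3: bond 4 brought flow, rest push out)
β1 →J2  (only one effort-in slot at J2)
β0 →TF1  (TF TF1: opposite of bond 1)
β5 →J1  (C1 integral (e out))
β3 →R1  (J1: bond 5 brought effort, rest push out)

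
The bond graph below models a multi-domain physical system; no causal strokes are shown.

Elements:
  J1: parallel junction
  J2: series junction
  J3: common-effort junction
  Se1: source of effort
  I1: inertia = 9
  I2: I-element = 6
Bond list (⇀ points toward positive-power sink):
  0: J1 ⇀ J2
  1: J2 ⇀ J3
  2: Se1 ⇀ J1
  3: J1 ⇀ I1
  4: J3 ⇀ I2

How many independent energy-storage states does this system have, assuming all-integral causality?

b2 →J1  (Se1 fixes effort; stroke away)
b0 →J2  (0-jn J1 has e-setter on 2)
b3 →I1  (J1: bond 2 brought effort, rest push out)
b1 →J3  (closing 1-jn rule on J2)
b4 →I2  (0-jn J3 has e-setter on 1)

2  (I1, I2 all integral)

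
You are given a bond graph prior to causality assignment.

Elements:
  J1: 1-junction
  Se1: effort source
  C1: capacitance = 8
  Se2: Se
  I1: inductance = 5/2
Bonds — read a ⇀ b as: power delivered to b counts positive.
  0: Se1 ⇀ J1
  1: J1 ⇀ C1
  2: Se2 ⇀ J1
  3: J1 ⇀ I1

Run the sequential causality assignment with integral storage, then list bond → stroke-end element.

#0 |J1  (Se1: effort source, stroke at far end)
#2 |J1  (source Se2 imposes e)
#1 |J1  (C1 integral (e out))
#3 |I1  (closing 1-jn rule on J1)

b0 stroke→J1
b1 stroke→J1
b2 stroke→J1
b3 stroke→I1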